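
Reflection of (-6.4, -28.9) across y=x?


Reflection over y=x: (x,y) -> (y,x)
(-6.4, -28.9) -> (-28.9, -6.4)

(-28.9, -6.4)


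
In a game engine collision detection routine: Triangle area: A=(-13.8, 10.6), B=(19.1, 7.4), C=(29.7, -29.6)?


Area = |x_A(y_B-y_C) + x_B(y_C-y_A) + x_C(y_A-y_B)|/2
= |(-510.6) + (-767.82) + 95.04|/2
= 1183.38/2 = 591.69

591.69


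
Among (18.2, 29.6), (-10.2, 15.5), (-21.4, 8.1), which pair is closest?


d(P0,P1) = 31.7076, d(P0,P2) = 45.0601, d(P1,P2) = 13.4239
Closest: P1 and P2

Closest pair: (-10.2, 15.5) and (-21.4, 8.1), distance = 13.4239


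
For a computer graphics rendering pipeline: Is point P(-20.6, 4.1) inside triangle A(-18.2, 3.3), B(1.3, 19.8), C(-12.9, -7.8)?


Cross products: AB x AP = 55.2, BC x BP = -381.5, CA x CP = 22.4
All same sign? no

No, outside


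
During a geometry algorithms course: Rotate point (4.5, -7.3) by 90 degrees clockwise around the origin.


90° CW: (x,y) -> (y, -x)
(4.5,-7.3) -> (-7.3, -4.5)

(-7.3, -4.5)


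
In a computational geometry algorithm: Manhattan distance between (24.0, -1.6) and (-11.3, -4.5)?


|24-(-11.3)| + |(-1.6)-(-4.5)| = 35.3 + 2.9 = 38.2

38.2


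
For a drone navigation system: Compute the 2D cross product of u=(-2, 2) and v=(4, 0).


u x v = u_x*v_y - u_y*v_x = (-2)*0 - 2*4
= 0 - 8 = -8

-8


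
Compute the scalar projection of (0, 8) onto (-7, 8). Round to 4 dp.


u.v = 64, |v| = sqrt(113) = 10.6301
Scalar projection = u.v / |v| = 64 / sqrt(113) = 6.0206

6.0206


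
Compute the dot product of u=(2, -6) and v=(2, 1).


u . v = u_x*v_x + u_y*v_y = 2*2 + (-6)*1
= 4 + (-6) = -2

-2


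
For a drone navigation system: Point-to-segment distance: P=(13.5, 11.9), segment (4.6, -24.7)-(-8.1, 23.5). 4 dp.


Project P onto AB: t = 0.6645 (clamped to [0,1])
Closest point on segment: (-3.8398, 7.3312)
Distance: 17.9316

17.9316


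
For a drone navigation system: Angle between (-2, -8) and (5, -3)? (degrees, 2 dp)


u.v = 14, |u| = sqrt(68) = 8.2462, |v| = sqrt(34) = 5.831
cos(theta) = u.v/(|u||v|) = 14/sqrt(2312) = 0.291162
theta = acos(0.291162) = 73.07 degrees

73.07 degrees


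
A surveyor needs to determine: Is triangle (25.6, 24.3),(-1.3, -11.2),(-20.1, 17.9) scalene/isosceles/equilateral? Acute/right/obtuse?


Side lengths squared: AB^2=1983.86, BC^2=1200.25, CA^2=2129.45
Sorted: [1200.25, 1983.86, 2129.45]
By sides: Scalene, By angles: Acute

Scalene, Acute


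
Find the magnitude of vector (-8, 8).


|u| = sqrt((-8)^2 + 8^2) = sqrt(128) = 11.3137

11.3137


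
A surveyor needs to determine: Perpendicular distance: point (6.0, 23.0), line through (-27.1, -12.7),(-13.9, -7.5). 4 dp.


|cross product| = 299.12
|line direction| = sqrt(201.28) = 14.1873
Distance = 299.12/sqrt(201.28) = 21.0836

21.0836


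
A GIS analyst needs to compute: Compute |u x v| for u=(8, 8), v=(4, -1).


|u x v| = |8*(-1) - 8*4|
= |(-8) - 32| = 40

40


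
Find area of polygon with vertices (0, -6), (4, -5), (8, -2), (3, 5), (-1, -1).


Shoelace sum: (0*(-5) - 4*(-6)) + (4*(-2) - 8*(-5)) + (8*5 - 3*(-2)) + (3*(-1) - (-1)*5) + ((-1)*(-6) - 0*(-1))
= 110
Area = |110|/2 = 55

55


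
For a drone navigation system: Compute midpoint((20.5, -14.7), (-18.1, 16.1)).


M = ((20.5+(-18.1))/2, ((-14.7)+16.1)/2)
= (1.2, 0.7)

(1.2, 0.7)


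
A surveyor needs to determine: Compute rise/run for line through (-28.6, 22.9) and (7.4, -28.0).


slope = (y2-y1)/(x2-x1) = ((-28)-22.9)/(7.4-(-28.6)) = (-50.9)/36 = -1.4139

-1.4139


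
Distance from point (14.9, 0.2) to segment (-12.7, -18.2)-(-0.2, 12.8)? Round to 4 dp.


Project P onto AB: t = 0.8193 (clamped to [0,1])
Closest point on segment: (-2.4583, 7.1993)
Distance: 18.7164

18.7164


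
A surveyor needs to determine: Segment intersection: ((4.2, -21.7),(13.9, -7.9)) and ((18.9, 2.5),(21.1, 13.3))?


Cross products: d1=105.52, d2=31.12, d3=31.88, d4=106.28
d1*d2 < 0 and d3*d4 < 0? no

No, they don't intersect


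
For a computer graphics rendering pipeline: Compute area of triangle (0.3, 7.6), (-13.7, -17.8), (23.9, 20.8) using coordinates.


Area = |x_A(y_B-y_C) + x_B(y_C-y_A) + x_C(y_A-y_B)|/2
= |(-11.58) + (-180.84) + 607.06|/2
= 414.64/2 = 207.32

207.32


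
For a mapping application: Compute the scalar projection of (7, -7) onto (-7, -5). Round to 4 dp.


u.v = -14, |v| = sqrt(74) = 8.6023
Scalar projection = u.v / |v| = -14 / sqrt(74) = -1.6275

-1.6275


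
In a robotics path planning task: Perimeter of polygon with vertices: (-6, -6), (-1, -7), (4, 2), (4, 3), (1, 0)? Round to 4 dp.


Sides: (-6, -6)->(-1, -7): sqrt(26) = 5.09902, (-1, -7)->(4, 2): sqrt(106) = 10.29563, (4, 2)->(4, 3): sqrt(1) = 1, (4, 3)->(1, 0): sqrt(18) = 4.242641, (1, 0)->(-6, -6): sqrt(85) = 9.219544
Sum = 29.856835
Perimeter = 29.8568

29.8568


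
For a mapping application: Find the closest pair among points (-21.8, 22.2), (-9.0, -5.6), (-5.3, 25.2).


d(P0,P1) = 30.6052, d(P0,P2) = 16.7705, d(P1,P2) = 31.0214
Closest: P0 and P2

Closest pair: (-21.8, 22.2) and (-5.3, 25.2), distance = 16.7705


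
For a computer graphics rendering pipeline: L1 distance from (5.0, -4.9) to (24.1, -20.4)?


|5-24.1| + |(-4.9)-(-20.4)| = 19.1 + 15.5 = 34.6

34.6


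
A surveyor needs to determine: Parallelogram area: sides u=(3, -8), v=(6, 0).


|u x v| = |3*0 - (-8)*6|
= |0 - (-48)| = 48

48


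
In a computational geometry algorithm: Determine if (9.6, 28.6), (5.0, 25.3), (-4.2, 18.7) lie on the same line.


Cross product: (5-9.6)*(18.7-28.6) - (25.3-28.6)*((-4.2)-9.6)
= 0

Yes, collinear


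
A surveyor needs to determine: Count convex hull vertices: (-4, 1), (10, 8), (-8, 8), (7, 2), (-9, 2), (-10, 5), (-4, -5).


Convex hull vertices (CCW): (-10, 5), (-9, 2), (-4, -5), (7, 2), (10, 8), (-8, 8)
Count = 6

6


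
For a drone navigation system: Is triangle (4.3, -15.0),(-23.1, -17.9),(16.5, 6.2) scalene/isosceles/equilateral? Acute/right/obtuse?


Side lengths squared: AB^2=759.17, BC^2=2148.97, CA^2=598.28
Sorted: [598.28, 759.17, 2148.97]
By sides: Scalene, By angles: Obtuse

Scalene, Obtuse


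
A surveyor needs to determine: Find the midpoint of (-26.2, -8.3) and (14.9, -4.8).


M = (((-26.2)+14.9)/2, ((-8.3)+(-4.8))/2)
= (-5.65, -6.55)

(-5.65, -6.55)


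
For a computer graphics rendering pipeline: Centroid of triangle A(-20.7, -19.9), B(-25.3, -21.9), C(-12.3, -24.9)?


Centroid = ((x_A+x_B+x_C)/3, (y_A+y_B+y_C)/3)
= (((-20.7)+(-25.3)+(-12.3))/3, ((-19.9)+(-21.9)+(-24.9))/3)
= (-19.4333, -22.2333)

(-19.4333, -22.2333)


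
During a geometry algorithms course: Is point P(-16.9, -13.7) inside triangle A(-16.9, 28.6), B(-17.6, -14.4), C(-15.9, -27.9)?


Cross products: AB x AP = 29.61, BC x BP = 10.64, CA x CP = 42.3
All same sign? yes

Yes, inside


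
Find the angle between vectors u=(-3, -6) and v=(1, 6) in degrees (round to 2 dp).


u.v = -39, |u| = sqrt(45) = 6.7082, |v| = sqrt(37) = 6.0828
cos(theta) = u.v/(|u||v|) = -39/sqrt(1665) = -0.955779
theta = acos(-0.955779) = 162.9 degrees

162.9 degrees


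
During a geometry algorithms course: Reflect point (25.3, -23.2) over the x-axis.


Reflection over x-axis: (x,y) -> (x,-y)
(25.3, -23.2) -> (25.3, 23.2)

(25.3, 23.2)


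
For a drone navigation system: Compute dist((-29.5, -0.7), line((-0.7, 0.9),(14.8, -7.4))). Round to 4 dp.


|cross product| = 263.84
|line direction| = sqrt(309.14) = 17.5824
Distance = 263.84/sqrt(309.14) = 15.0059

15.0059


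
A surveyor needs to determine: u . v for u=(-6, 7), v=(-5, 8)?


u . v = u_x*v_x + u_y*v_y = (-6)*(-5) + 7*8
= 30 + 56 = 86

86


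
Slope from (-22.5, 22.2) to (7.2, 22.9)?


slope = (y2-y1)/(x2-x1) = (22.9-22.2)/(7.2-(-22.5)) = 0.7/29.7 = 0.0236

0.0236


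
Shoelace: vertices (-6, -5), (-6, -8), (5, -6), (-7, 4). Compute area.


Shoelace sum: ((-6)*(-8) - (-6)*(-5)) + ((-6)*(-6) - 5*(-8)) + (5*4 - (-7)*(-6)) + ((-7)*(-5) - (-6)*4)
= 131
Area = |131|/2 = 65.5

65.5


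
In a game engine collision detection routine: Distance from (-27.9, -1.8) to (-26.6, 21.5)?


dx=1.3, dy=23.3
d^2 = 1.3^2 + 23.3^2 = 544.58
d = sqrt(544.58) = 23.3362

23.3362


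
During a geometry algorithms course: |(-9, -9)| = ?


|u| = sqrt((-9)^2 + (-9)^2) = sqrt(162) = 12.7279

12.7279


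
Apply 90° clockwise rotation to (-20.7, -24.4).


90° CW: (x,y) -> (y, -x)
(-20.7,-24.4) -> (-24.4, 20.7)

(-24.4, 20.7)


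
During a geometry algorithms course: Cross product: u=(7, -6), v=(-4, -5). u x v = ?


u x v = u_x*v_y - u_y*v_x = 7*(-5) - (-6)*(-4)
= (-35) - 24 = -59

-59


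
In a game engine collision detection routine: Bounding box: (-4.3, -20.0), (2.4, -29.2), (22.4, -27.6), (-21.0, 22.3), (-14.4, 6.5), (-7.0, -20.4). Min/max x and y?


x range: [-21, 22.4]
y range: [-29.2, 22.3]
Bounding box: (-21,-29.2) to (22.4,22.3)

(-21,-29.2) to (22.4,22.3)


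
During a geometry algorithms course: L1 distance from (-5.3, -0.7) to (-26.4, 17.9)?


|(-5.3)-(-26.4)| + |(-0.7)-17.9| = 21.1 + 18.6 = 39.7

39.7


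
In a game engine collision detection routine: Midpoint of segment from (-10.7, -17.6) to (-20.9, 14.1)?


M = (((-10.7)+(-20.9))/2, ((-17.6)+14.1)/2)
= (-15.8, -1.75)

(-15.8, -1.75)


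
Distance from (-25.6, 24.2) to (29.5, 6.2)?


dx=55.1, dy=-18
d^2 = 55.1^2 + (-18)^2 = 3360.01
d = sqrt(3360.01) = 57.9656

57.9656


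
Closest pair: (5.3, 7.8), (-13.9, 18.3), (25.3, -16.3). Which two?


d(P0,P1) = 21.8836, d(P0,P2) = 31.3179, d(P1,P2) = 52.2858
Closest: P0 and P1

Closest pair: (5.3, 7.8) and (-13.9, 18.3), distance = 21.8836


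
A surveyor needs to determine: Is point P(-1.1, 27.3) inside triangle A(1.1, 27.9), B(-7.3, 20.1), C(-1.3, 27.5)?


Cross products: AB x AP = -12.12, BC x BP = -2.68, CA x CP = -0.56
All same sign? yes

Yes, inside


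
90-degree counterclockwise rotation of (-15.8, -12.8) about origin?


90° CCW: (x,y) -> (-y, x)
(-15.8,-12.8) -> (12.8, -15.8)

(12.8, -15.8)


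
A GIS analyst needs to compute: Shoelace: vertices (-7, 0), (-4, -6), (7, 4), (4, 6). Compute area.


Shoelace sum: ((-7)*(-6) - (-4)*0) + ((-4)*4 - 7*(-6)) + (7*6 - 4*4) + (4*0 - (-7)*6)
= 136
Area = |136|/2 = 68

68


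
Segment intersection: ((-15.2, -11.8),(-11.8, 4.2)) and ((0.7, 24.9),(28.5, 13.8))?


Cross products: d1=-1196.75, d2=-714.21, d3=-129.62, d4=-612.16
d1*d2 < 0 and d3*d4 < 0? no

No, they don't intersect


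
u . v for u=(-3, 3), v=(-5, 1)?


u . v = u_x*v_x + u_y*v_y = (-3)*(-5) + 3*1
= 15 + 3 = 18

18


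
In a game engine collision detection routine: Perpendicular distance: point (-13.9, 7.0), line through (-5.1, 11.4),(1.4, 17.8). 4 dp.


|cross product| = 27.72
|line direction| = sqrt(83.21) = 9.122
Distance = 27.72/sqrt(83.21) = 3.0388

3.0388


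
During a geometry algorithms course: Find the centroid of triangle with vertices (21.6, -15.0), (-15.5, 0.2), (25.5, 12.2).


Centroid = ((x_A+x_B+x_C)/3, (y_A+y_B+y_C)/3)
= ((21.6+(-15.5)+25.5)/3, ((-15)+0.2+12.2)/3)
= (10.5333, -0.8667)

(10.5333, -0.8667)


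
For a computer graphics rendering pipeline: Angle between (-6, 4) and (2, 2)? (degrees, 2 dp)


u.v = -4, |u| = sqrt(52) = 7.2111, |v| = sqrt(8) = 2.8284
cos(theta) = u.v/(|u||v|) = -4/sqrt(416) = -0.196116
theta = acos(-0.196116) = 101.31 degrees

101.31 degrees


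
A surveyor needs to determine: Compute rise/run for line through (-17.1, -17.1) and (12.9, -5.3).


slope = (y2-y1)/(x2-x1) = ((-5.3)-(-17.1))/(12.9-(-17.1)) = 11.8/30 = 0.3933

0.3933


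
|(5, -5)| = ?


|u| = sqrt(5^2 + (-5)^2) = sqrt(50) = 7.0711

7.0711


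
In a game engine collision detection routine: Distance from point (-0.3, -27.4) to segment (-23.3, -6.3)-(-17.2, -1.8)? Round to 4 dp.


Project P onto AB: t = 0.7892 (clamped to [0,1])
Closest point on segment: (-18.4856, -2.7484)
Distance: 30.6336

30.6336


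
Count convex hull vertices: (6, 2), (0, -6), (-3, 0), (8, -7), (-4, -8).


Convex hull vertices (CCW): (-4, -8), (8, -7), (6, 2), (-3, 0)
Count = 4

4


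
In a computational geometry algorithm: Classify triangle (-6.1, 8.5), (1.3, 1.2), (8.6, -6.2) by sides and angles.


Side lengths squared: AB^2=108.05, BC^2=108.05, CA^2=432.18
Sorted: [108.05, 108.05, 432.18]
By sides: Isosceles, By angles: Obtuse

Isosceles, Obtuse


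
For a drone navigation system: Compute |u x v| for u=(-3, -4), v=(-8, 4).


|u x v| = |(-3)*4 - (-4)*(-8)|
= |(-12) - 32| = 44

44


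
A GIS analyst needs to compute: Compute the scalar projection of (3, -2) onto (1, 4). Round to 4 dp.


u.v = -5, |v| = sqrt(17) = 4.1231
Scalar projection = u.v / |v| = -5 / sqrt(17) = -1.2127

-1.2127


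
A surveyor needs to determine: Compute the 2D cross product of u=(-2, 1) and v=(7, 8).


u x v = u_x*v_y - u_y*v_x = (-2)*8 - 1*7
= (-16) - 7 = -23

-23


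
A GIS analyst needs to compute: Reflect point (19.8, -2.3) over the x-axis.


Reflection over x-axis: (x,y) -> (x,-y)
(19.8, -2.3) -> (19.8, 2.3)

(19.8, 2.3)


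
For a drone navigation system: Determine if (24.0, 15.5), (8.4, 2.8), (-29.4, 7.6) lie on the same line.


Cross product: (8.4-24)*(7.6-15.5) - (2.8-15.5)*((-29.4)-24)
= -554.94

No, not collinear


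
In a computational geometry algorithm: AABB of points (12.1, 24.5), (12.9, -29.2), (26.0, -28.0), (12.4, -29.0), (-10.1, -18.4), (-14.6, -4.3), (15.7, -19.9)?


x range: [-14.6, 26]
y range: [-29.2, 24.5]
Bounding box: (-14.6,-29.2) to (26,24.5)

(-14.6,-29.2) to (26,24.5)


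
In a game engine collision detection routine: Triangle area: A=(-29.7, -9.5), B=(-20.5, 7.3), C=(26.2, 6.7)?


Area = |x_A(y_B-y_C) + x_B(y_C-y_A) + x_C(y_A-y_B)|/2
= |(-17.82) + (-332.1) + (-440.16)|/2
= 790.08/2 = 395.04

395.04


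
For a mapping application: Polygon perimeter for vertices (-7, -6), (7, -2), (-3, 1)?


Sides: (-7, -6)->(7, -2): sqrt(212) = 14.56022, (7, -2)->(-3, 1): sqrt(109) = 10.440307, (-3, 1)->(-7, -6): sqrt(65) = 8.062258
Sum = 33.062785
Perimeter = 33.0628

33.0628


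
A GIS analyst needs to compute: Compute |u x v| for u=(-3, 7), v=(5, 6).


|u x v| = |(-3)*6 - 7*5|
= |(-18) - 35| = 53

53


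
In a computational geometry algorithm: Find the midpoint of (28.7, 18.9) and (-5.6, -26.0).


M = ((28.7+(-5.6))/2, (18.9+(-26))/2)
= (11.55, -3.55)

(11.55, -3.55)


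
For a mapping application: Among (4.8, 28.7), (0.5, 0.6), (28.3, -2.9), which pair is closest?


d(P0,P1) = 28.4271, d(P0,P2) = 39.3803, d(P1,P2) = 28.0195
Closest: P1 and P2

Closest pair: (0.5, 0.6) and (28.3, -2.9), distance = 28.0195


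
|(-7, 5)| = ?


|u| = sqrt((-7)^2 + 5^2) = sqrt(74) = 8.6023

8.6023


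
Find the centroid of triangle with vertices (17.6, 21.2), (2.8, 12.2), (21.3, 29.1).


Centroid = ((x_A+x_B+x_C)/3, (y_A+y_B+y_C)/3)
= ((17.6+2.8+21.3)/3, (21.2+12.2+29.1)/3)
= (13.9, 20.8333)

(13.9, 20.8333)


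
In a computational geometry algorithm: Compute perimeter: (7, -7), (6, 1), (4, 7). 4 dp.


Sides: (7, -7)->(6, 1): sqrt(65) = 8.062258, (6, 1)->(4, 7): sqrt(40) = 6.324555, (4, 7)->(7, -7): sqrt(205) = 14.317821
Sum = 28.704634
Perimeter = 28.7046

28.7046


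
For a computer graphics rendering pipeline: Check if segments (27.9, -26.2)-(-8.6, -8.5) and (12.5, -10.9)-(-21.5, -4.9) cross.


Cross products: d1=427.8, d2=45, d3=-285.87, d4=96.93
d1*d2 < 0 and d3*d4 < 0? no

No, they don't intersect


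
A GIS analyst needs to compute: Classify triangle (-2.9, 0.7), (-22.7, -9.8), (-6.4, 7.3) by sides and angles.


Side lengths squared: AB^2=502.29, BC^2=558.1, CA^2=55.81
Sorted: [55.81, 502.29, 558.1]
By sides: Scalene, By angles: Right

Scalene, Right


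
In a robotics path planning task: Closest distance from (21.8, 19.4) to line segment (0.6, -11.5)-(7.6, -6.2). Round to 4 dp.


Project P onto AB: t = 1 (clamped to [0,1])
Closest point on segment: (7.6, -6.2)
Distance: 29.2746

29.2746


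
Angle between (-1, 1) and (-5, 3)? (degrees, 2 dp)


u.v = 8, |u| = sqrt(2) = 1.4142, |v| = sqrt(34) = 5.831
cos(theta) = u.v/(|u||v|) = 8/sqrt(68) = 0.970143
theta = acos(0.970143) = 14.04 degrees

14.04 degrees


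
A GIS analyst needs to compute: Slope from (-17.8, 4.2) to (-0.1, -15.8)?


slope = (y2-y1)/(x2-x1) = ((-15.8)-4.2)/((-0.1)-(-17.8)) = (-20)/17.7 = -1.1299

-1.1299


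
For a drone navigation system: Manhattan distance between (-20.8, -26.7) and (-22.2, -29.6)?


|(-20.8)-(-22.2)| + |(-26.7)-(-29.6)| = 1.4 + 2.9 = 4.3

4.3


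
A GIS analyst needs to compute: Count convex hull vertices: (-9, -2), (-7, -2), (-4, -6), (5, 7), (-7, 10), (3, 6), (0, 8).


Convex hull vertices (CCW): (-9, -2), (-4, -6), (5, 7), (-7, 10)
Count = 4

4


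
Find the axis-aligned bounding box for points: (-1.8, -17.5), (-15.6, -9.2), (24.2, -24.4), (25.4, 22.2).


x range: [-15.6, 25.4]
y range: [-24.4, 22.2]
Bounding box: (-15.6,-24.4) to (25.4,22.2)

(-15.6,-24.4) to (25.4,22.2)


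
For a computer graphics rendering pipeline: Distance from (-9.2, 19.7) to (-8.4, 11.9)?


dx=0.8, dy=-7.8
d^2 = 0.8^2 + (-7.8)^2 = 61.48
d = sqrt(61.48) = 7.8409

7.8409


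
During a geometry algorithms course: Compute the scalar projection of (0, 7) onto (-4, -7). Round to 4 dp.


u.v = -49, |v| = sqrt(65) = 8.0623
Scalar projection = u.v / |v| = -49 / sqrt(65) = -6.0777

-6.0777


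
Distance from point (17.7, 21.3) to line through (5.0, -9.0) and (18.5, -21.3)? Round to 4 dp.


|cross product| = 565.26
|line direction| = sqrt(333.54) = 18.2631
Distance = 565.26/sqrt(333.54) = 30.951

30.951


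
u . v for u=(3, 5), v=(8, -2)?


u . v = u_x*v_x + u_y*v_y = 3*8 + 5*(-2)
= 24 + (-10) = 14

14


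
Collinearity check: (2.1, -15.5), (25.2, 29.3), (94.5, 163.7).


Cross product: (25.2-2.1)*(163.7-(-15.5)) - (29.3-(-15.5))*(94.5-2.1)
= 0

Yes, collinear


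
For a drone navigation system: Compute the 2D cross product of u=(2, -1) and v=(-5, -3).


u x v = u_x*v_y - u_y*v_x = 2*(-3) - (-1)*(-5)
= (-6) - 5 = -11

-11


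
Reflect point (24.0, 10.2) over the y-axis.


Reflection over y-axis: (x,y) -> (-x,y)
(24, 10.2) -> (-24, 10.2)

(-24, 10.2)


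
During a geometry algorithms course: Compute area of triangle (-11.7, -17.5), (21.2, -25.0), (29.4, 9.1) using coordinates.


Area = |x_A(y_B-y_C) + x_B(y_C-y_A) + x_C(y_A-y_B)|/2
= |398.97 + 563.92 + 220.5|/2
= 1183.39/2 = 591.695

591.695


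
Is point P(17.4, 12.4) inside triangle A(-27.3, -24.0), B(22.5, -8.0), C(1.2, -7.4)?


Cross products: AB x AP = 1097.52, BC x BP = -431.46, CA x CP = -295.38
All same sign? no

No, outside


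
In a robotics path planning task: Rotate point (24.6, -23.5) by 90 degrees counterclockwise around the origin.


90° CCW: (x,y) -> (-y, x)
(24.6,-23.5) -> (23.5, 24.6)

(23.5, 24.6)


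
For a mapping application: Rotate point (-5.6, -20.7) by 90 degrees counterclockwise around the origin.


90° CCW: (x,y) -> (-y, x)
(-5.6,-20.7) -> (20.7, -5.6)

(20.7, -5.6)


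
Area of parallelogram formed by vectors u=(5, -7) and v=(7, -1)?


|u x v| = |5*(-1) - (-7)*7|
= |(-5) - (-49)| = 44

44


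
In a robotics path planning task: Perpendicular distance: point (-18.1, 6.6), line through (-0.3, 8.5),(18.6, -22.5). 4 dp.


|cross product| = 587.71
|line direction| = sqrt(1318.21) = 36.3072
Distance = 587.71/sqrt(1318.21) = 16.1872

16.1872


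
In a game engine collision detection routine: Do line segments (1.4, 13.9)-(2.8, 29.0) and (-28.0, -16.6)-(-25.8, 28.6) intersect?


Cross products: d1=-1261.78, d2=-1291.84, d3=401.24, d4=431.3
d1*d2 < 0 and d3*d4 < 0? no

No, they don't intersect


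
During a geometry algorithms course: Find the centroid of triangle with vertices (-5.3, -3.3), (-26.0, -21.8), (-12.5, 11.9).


Centroid = ((x_A+x_B+x_C)/3, (y_A+y_B+y_C)/3)
= (((-5.3)+(-26)+(-12.5))/3, ((-3.3)+(-21.8)+11.9)/3)
= (-14.6, -4.4)

(-14.6, -4.4)


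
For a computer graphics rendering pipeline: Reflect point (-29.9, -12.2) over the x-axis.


Reflection over x-axis: (x,y) -> (x,-y)
(-29.9, -12.2) -> (-29.9, 12.2)

(-29.9, 12.2)


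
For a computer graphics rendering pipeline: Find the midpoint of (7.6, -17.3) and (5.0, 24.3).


M = ((7.6+5)/2, ((-17.3)+24.3)/2)
= (6.3, 3.5)

(6.3, 3.5)


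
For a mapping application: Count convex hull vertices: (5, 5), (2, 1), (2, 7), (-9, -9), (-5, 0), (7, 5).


Convex hull vertices (CCW): (-9, -9), (7, 5), (2, 7), (-5, 0)
Count = 4

4


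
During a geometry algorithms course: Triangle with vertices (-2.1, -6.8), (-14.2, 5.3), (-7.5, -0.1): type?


Side lengths squared: AB^2=292.82, BC^2=74.05, CA^2=74.05
Sorted: [74.05, 74.05, 292.82]
By sides: Isosceles, By angles: Obtuse

Isosceles, Obtuse


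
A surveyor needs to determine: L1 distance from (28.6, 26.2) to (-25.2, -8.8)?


|28.6-(-25.2)| + |26.2-(-8.8)| = 53.8 + 35 = 88.8

88.8


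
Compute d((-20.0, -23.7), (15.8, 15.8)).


dx=35.8, dy=39.5
d^2 = 35.8^2 + 39.5^2 = 2841.89
d = sqrt(2841.89) = 53.3094

53.3094


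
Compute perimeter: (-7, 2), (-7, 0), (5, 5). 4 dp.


Sides: (-7, 2)->(-7, 0): sqrt(4) = 2, (-7, 0)->(5, 5): sqrt(169) = 13, (5, 5)->(-7, 2): sqrt(153) = 12.369317
Sum = 27.369317
Perimeter = 27.3693

27.3693


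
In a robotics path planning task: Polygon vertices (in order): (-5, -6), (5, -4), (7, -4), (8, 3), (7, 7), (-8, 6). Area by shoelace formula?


Shoelace sum: ((-5)*(-4) - 5*(-6)) + (5*(-4) - 7*(-4)) + (7*3 - 8*(-4)) + (8*7 - 7*3) + (7*6 - (-8)*7) + ((-8)*(-6) - (-5)*6)
= 322
Area = |322|/2 = 161

161


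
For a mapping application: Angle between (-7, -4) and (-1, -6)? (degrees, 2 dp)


u.v = 31, |u| = sqrt(65) = 8.0623, |v| = sqrt(37) = 6.0828
cos(theta) = u.v/(|u||v|) = 31/sqrt(2405) = 0.632127
theta = acos(0.632127) = 50.79 degrees

50.79 degrees


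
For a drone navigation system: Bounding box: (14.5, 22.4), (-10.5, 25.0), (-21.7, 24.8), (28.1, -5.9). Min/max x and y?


x range: [-21.7, 28.1]
y range: [-5.9, 25]
Bounding box: (-21.7,-5.9) to (28.1,25)

(-21.7,-5.9) to (28.1,25)


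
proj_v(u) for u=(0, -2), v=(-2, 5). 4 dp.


u.v = -10, |v| = sqrt(29) = 5.3852
Scalar projection = u.v / |v| = -10 / sqrt(29) = -1.857

-1.857


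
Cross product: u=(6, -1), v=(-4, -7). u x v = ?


u x v = u_x*v_y - u_y*v_x = 6*(-7) - (-1)*(-4)
= (-42) - 4 = -46

-46


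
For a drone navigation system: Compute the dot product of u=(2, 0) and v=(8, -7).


u . v = u_x*v_x + u_y*v_y = 2*8 + 0*(-7)
= 16 + 0 = 16

16


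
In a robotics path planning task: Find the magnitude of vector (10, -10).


|u| = sqrt(10^2 + (-10)^2) = sqrt(200) = 14.1421

14.1421


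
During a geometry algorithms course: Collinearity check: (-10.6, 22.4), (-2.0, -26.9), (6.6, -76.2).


Cross product: ((-2)-(-10.6))*((-76.2)-22.4) - ((-26.9)-22.4)*(6.6-(-10.6))
= 0

Yes, collinear


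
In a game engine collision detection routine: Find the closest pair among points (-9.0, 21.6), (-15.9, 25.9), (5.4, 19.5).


d(P0,P1) = 8.1302, d(P0,P2) = 14.5523, d(P1,P2) = 22.2407
Closest: P0 and P1

Closest pair: (-9.0, 21.6) and (-15.9, 25.9), distance = 8.1302


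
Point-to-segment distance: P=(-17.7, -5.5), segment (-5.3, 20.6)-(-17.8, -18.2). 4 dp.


Project P onto AB: t = 0.7027 (clamped to [0,1])
Closest point on segment: (-14.0838, -6.665)
Distance: 3.7992

3.7992


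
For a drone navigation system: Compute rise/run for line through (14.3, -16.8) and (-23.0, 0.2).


slope = (y2-y1)/(x2-x1) = (0.2-(-16.8))/((-23)-14.3) = 17/(-37.3) = -0.4558

-0.4558


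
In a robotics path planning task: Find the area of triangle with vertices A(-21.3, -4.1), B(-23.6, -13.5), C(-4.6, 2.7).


Area = |x_A(y_B-y_C) + x_B(y_C-y_A) + x_C(y_A-y_B)|/2
= |345.06 + (-160.48) + (-43.24)|/2
= 141.34/2 = 70.67

70.67


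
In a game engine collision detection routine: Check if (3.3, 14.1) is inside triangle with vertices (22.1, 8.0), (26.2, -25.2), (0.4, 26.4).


Cross products: AB x AP = -599.15, BC x BP = 167.7, CA x CP = -213.55
All same sign? no

No, outside


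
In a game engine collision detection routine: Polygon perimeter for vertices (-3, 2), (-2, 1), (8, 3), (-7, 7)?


Sides: (-3, 2)->(-2, 1): sqrt(2) = 1.414214, (-2, 1)->(8, 3): sqrt(104) = 10.198039, (8, 3)->(-7, 7): sqrt(241) = 15.524175, (-7, 7)->(-3, 2): sqrt(41) = 6.403124
Sum = 33.539552
Perimeter = 33.5396

33.5396


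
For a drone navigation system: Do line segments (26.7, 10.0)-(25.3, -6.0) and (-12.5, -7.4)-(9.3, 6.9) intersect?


Cross products: d1=-181.24, d2=-510.02, d3=-602.84, d4=-274.06
d1*d2 < 0 and d3*d4 < 0? no

No, they don't intersect


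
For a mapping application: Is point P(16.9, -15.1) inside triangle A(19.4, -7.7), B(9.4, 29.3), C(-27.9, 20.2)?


Cross products: AB x AP = 166.5, BC x BP = 1724.37, CA x CP = -419.77
All same sign? no

No, outside


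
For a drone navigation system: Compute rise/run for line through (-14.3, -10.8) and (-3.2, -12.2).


slope = (y2-y1)/(x2-x1) = ((-12.2)-(-10.8))/((-3.2)-(-14.3)) = (-1.4)/11.1 = -0.1261

-0.1261


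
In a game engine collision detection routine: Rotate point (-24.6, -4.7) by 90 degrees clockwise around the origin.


90° CW: (x,y) -> (y, -x)
(-24.6,-4.7) -> (-4.7, 24.6)

(-4.7, 24.6)


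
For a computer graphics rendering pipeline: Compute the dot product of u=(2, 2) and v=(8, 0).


u . v = u_x*v_x + u_y*v_y = 2*8 + 2*0
= 16 + 0 = 16

16


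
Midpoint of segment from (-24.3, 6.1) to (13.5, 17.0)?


M = (((-24.3)+13.5)/2, (6.1+17)/2)
= (-5.4, 11.55)

(-5.4, 11.55)


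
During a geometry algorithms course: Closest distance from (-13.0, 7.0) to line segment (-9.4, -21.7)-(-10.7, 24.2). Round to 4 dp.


Project P onto AB: t = 0.627 (clamped to [0,1])
Closest point on segment: (-10.2151, 7.0789)
Distance: 2.786

2.786


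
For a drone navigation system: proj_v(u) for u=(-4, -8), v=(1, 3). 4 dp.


u.v = -28, |v| = sqrt(10) = 3.1623
Scalar projection = u.v / |v| = -28 / sqrt(10) = -8.8544

-8.8544


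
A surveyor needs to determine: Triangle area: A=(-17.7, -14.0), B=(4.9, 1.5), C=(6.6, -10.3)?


Area = |x_A(y_B-y_C) + x_B(y_C-y_A) + x_C(y_A-y_B)|/2
= |(-208.86) + 18.13 + (-102.3)|/2
= 293.03/2 = 146.515

146.515


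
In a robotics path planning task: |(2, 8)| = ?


|u| = sqrt(2^2 + 8^2) = sqrt(68) = 8.2462

8.2462


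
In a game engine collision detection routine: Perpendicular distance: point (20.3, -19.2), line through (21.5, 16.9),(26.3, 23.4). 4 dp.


|cross product| = 165.48
|line direction| = sqrt(65.29) = 8.0802
Distance = 165.48/sqrt(65.29) = 20.4796

20.4796


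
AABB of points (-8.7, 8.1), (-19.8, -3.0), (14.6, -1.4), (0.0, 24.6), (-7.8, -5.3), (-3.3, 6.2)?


x range: [-19.8, 14.6]
y range: [-5.3, 24.6]
Bounding box: (-19.8,-5.3) to (14.6,24.6)

(-19.8,-5.3) to (14.6,24.6)


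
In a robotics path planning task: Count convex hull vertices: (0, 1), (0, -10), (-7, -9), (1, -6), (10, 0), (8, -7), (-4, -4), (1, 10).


Convex hull vertices (CCW): (-7, -9), (0, -10), (8, -7), (10, 0), (1, 10)
Count = 5

5


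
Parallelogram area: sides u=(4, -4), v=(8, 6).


|u x v| = |4*6 - (-4)*8|
= |24 - (-32)| = 56

56


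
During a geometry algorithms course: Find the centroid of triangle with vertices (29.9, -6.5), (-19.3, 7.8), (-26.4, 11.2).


Centroid = ((x_A+x_B+x_C)/3, (y_A+y_B+y_C)/3)
= ((29.9+(-19.3)+(-26.4))/3, ((-6.5)+7.8+11.2)/3)
= (-5.2667, 4.1667)

(-5.2667, 4.1667)


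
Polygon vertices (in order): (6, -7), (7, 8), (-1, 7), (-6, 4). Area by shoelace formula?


Shoelace sum: (6*8 - 7*(-7)) + (7*7 - (-1)*8) + ((-1)*4 - (-6)*7) + ((-6)*(-7) - 6*4)
= 210
Area = |210|/2 = 105

105


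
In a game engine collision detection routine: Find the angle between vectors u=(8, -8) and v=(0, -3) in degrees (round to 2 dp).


u.v = 24, |u| = sqrt(128) = 11.3137, |v| = sqrt(9) = 3
cos(theta) = u.v/(|u||v|) = 24/sqrt(1152) = 0.707107
theta = acos(0.707107) = 45 degrees

45 degrees


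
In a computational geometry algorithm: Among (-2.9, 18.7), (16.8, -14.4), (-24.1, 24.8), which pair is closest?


d(P0,P1) = 38.5188, d(P0,P2) = 22.0601, d(P1,P2) = 56.652
Closest: P0 and P2

Closest pair: (-2.9, 18.7) and (-24.1, 24.8), distance = 22.0601


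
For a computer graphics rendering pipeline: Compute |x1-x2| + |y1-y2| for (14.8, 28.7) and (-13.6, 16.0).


|14.8-(-13.6)| + |28.7-16| = 28.4 + 12.7 = 41.1

41.1


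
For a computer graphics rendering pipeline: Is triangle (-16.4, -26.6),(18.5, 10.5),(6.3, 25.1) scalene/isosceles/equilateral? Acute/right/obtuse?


Side lengths squared: AB^2=2594.42, BC^2=362, CA^2=3188.18
Sorted: [362, 2594.42, 3188.18]
By sides: Scalene, By angles: Obtuse

Scalene, Obtuse


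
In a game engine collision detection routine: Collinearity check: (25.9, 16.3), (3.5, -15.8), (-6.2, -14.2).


Cross product: (3.5-25.9)*((-14.2)-16.3) - ((-15.8)-16.3)*((-6.2)-25.9)
= -347.21

No, not collinear


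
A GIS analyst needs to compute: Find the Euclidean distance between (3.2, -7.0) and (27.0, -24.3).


dx=23.8, dy=-17.3
d^2 = 23.8^2 + (-17.3)^2 = 865.73
d = sqrt(865.73) = 29.4233

29.4233


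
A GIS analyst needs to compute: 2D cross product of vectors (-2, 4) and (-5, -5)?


u x v = u_x*v_y - u_y*v_x = (-2)*(-5) - 4*(-5)
= 10 - (-20) = 30

30


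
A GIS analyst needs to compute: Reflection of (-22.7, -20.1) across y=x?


Reflection over y=x: (x,y) -> (y,x)
(-22.7, -20.1) -> (-20.1, -22.7)

(-20.1, -22.7)


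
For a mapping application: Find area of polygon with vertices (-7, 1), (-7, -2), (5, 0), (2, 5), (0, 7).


Shoelace sum: ((-7)*(-2) - (-7)*1) + ((-7)*0 - 5*(-2)) + (5*5 - 2*0) + (2*7 - 0*5) + (0*1 - (-7)*7)
= 119
Area = |119|/2 = 59.5

59.5


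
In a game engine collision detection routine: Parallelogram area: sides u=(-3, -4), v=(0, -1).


|u x v| = |(-3)*(-1) - (-4)*0|
= |3 - 0| = 3

3


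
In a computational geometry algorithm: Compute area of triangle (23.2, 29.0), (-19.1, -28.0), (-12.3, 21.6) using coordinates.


Area = |x_A(y_B-y_C) + x_B(y_C-y_A) + x_C(y_A-y_B)|/2
= |(-1150.72) + 141.34 + (-701.1)|/2
= 1710.48/2 = 855.24

855.24


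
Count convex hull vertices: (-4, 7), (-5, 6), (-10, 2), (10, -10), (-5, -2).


Convex hull vertices (CCW): (-10, 2), (-5, -2), (10, -10), (-4, 7)
Count = 4

4


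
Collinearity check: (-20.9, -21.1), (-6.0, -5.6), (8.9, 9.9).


Cross product: ((-6)-(-20.9))*(9.9-(-21.1)) - ((-5.6)-(-21.1))*(8.9-(-20.9))
= 0

Yes, collinear


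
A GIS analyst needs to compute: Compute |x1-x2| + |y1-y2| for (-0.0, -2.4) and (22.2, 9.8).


|0-22.2| + |(-2.4)-9.8| = 22.2 + 12.2 = 34.4

34.4


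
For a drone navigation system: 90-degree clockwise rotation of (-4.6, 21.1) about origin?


90° CW: (x,y) -> (y, -x)
(-4.6,21.1) -> (21.1, 4.6)

(21.1, 4.6)


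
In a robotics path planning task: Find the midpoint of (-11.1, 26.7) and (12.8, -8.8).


M = (((-11.1)+12.8)/2, (26.7+(-8.8))/2)
= (0.85, 8.95)

(0.85, 8.95)


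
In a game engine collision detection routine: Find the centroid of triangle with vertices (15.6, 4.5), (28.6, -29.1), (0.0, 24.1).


Centroid = ((x_A+x_B+x_C)/3, (y_A+y_B+y_C)/3)
= ((15.6+28.6+0)/3, (4.5+(-29.1)+24.1)/3)
= (14.7333, -0.1667)

(14.7333, -0.1667)


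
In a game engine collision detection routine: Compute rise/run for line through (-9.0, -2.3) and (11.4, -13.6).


slope = (y2-y1)/(x2-x1) = ((-13.6)-(-2.3))/(11.4-(-9)) = (-11.3)/20.4 = -0.5539

-0.5539


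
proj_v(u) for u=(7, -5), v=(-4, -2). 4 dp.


u.v = -18, |v| = sqrt(20) = 4.4721
Scalar projection = u.v / |v| = -18 / sqrt(20) = -4.0249

-4.0249


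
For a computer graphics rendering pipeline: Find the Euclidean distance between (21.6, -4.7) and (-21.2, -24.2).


dx=-42.8, dy=-19.5
d^2 = (-42.8)^2 + (-19.5)^2 = 2212.09
d = sqrt(2212.09) = 47.0329

47.0329


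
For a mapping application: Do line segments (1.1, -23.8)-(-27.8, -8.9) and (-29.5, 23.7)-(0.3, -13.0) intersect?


Cross products: d1=-292.48, d2=-909.09, d3=-916.81, d4=-300.2
d1*d2 < 0 and d3*d4 < 0? no

No, they don't intersect


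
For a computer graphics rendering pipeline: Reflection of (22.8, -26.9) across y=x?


Reflection over y=x: (x,y) -> (y,x)
(22.8, -26.9) -> (-26.9, 22.8)

(-26.9, 22.8)


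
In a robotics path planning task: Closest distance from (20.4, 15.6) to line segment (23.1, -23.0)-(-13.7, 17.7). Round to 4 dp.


Project P onto AB: t = 0.5548 (clamped to [0,1])
Closest point on segment: (2.683, -0.4193)
Distance: 23.8853

23.8853


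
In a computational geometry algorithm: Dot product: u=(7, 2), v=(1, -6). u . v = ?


u . v = u_x*v_x + u_y*v_y = 7*1 + 2*(-6)
= 7 + (-12) = -5

-5


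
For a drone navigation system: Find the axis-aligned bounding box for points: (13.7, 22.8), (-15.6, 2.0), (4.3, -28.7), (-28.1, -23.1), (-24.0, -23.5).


x range: [-28.1, 13.7]
y range: [-28.7, 22.8]
Bounding box: (-28.1,-28.7) to (13.7,22.8)

(-28.1,-28.7) to (13.7,22.8)


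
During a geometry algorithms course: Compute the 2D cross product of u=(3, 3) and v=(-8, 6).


u x v = u_x*v_y - u_y*v_x = 3*6 - 3*(-8)
= 18 - (-24) = 42

42


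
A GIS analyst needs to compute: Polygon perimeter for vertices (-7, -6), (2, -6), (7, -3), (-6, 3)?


Sides: (-7, -6)->(2, -6): sqrt(81) = 9, (2, -6)->(7, -3): sqrt(34) = 5.830952, (7, -3)->(-6, 3): sqrt(205) = 14.317821, (-6, 3)->(-7, -6): sqrt(82) = 9.055385
Sum = 38.204158
Perimeter = 38.2042

38.2042


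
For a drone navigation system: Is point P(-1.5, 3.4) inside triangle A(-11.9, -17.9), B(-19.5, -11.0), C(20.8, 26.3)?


Cross products: AB x AP = -233.64, BC x BP = -91.08, CA x CP = -236.83
All same sign? yes

Yes, inside


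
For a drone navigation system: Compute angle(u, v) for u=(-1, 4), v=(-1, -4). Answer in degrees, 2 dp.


u.v = -15, |u| = sqrt(17) = 4.1231, |v| = sqrt(17) = 4.1231
cos(theta) = u.v/(|u||v|) = -15/sqrt(289) = -0.882353
theta = acos(-0.882353) = 151.93 degrees

151.93 degrees


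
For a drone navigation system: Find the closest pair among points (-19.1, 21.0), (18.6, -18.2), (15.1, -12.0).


d(P0,P1) = 54.3869, d(P0,P2) = 47.5252, d(P1,P2) = 7.1197
Closest: P1 and P2

Closest pair: (18.6, -18.2) and (15.1, -12.0), distance = 7.1197


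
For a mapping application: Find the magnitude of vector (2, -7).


|u| = sqrt(2^2 + (-7)^2) = sqrt(53) = 7.2801

7.2801


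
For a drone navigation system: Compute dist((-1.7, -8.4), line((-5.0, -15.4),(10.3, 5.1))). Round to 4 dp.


|cross product| = 39.45
|line direction| = sqrt(654.34) = 25.5801
Distance = 39.45/sqrt(654.34) = 1.5422

1.5422


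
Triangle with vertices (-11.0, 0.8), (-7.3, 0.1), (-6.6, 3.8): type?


Side lengths squared: AB^2=14.18, BC^2=14.18, CA^2=28.36
Sorted: [14.18, 14.18, 28.36]
By sides: Isosceles, By angles: Right

Isosceles, Right


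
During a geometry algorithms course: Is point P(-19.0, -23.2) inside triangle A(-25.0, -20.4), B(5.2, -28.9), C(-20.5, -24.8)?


Cross products: AB x AP = -33.56, BC x BP = -47.27, CA x CP = -13.8
All same sign? yes

Yes, inside


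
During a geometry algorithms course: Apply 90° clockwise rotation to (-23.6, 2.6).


90° CW: (x,y) -> (y, -x)
(-23.6,2.6) -> (2.6, 23.6)

(2.6, 23.6)


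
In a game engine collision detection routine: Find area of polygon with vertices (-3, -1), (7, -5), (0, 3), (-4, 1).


Shoelace sum: ((-3)*(-5) - 7*(-1)) + (7*3 - 0*(-5)) + (0*1 - (-4)*3) + ((-4)*(-1) - (-3)*1)
= 62
Area = |62|/2 = 31

31


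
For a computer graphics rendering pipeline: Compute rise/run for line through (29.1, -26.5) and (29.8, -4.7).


slope = (y2-y1)/(x2-x1) = ((-4.7)-(-26.5))/(29.8-29.1) = 21.8/0.7 = 31.1429

31.1429


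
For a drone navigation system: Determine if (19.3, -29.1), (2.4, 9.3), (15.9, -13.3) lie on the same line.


Cross product: (2.4-19.3)*((-13.3)-(-29.1)) - (9.3-(-29.1))*(15.9-19.3)
= -136.46

No, not collinear


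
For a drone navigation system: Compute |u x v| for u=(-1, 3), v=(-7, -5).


|u x v| = |(-1)*(-5) - 3*(-7)|
= |5 - (-21)| = 26

26


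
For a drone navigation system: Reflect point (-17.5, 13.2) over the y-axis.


Reflection over y-axis: (x,y) -> (-x,y)
(-17.5, 13.2) -> (17.5, 13.2)

(17.5, 13.2)


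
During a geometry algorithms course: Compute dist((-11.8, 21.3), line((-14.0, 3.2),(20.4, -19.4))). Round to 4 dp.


|cross product| = 672.36
|line direction| = sqrt(1694.12) = 41.1597
Distance = 672.36/sqrt(1694.12) = 16.3354

16.3354


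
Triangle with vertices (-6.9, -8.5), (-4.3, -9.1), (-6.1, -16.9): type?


Side lengths squared: AB^2=7.12, BC^2=64.08, CA^2=71.2
Sorted: [7.12, 64.08, 71.2]
By sides: Scalene, By angles: Right

Scalene, Right


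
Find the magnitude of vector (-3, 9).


|u| = sqrt((-3)^2 + 9^2) = sqrt(90) = 9.4868

9.4868


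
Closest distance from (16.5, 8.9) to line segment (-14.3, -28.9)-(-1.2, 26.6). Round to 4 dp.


Project P onto AB: t = 0.7692 (clamped to [0,1])
Closest point on segment: (-4.2233, 13.7914)
Distance: 21.2927

21.2927


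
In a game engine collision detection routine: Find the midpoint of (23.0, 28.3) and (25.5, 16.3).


M = ((23+25.5)/2, (28.3+16.3)/2)
= (24.25, 22.3)

(24.25, 22.3)


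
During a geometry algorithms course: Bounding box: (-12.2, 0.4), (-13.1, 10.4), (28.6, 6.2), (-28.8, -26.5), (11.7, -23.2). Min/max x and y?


x range: [-28.8, 28.6]
y range: [-26.5, 10.4]
Bounding box: (-28.8,-26.5) to (28.6,10.4)

(-28.8,-26.5) to (28.6,10.4)


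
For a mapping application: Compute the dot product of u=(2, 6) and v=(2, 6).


u . v = u_x*v_x + u_y*v_y = 2*2 + 6*6
= 4 + 36 = 40

40


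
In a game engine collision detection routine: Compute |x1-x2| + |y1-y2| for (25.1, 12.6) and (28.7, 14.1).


|25.1-28.7| + |12.6-14.1| = 3.6 + 1.5 = 5.1

5.1


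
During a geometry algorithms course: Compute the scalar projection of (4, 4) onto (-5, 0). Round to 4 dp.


u.v = -20, |v| = sqrt(25) = 5
Scalar projection = u.v / |v| = -20 / sqrt(25) = -4

-4


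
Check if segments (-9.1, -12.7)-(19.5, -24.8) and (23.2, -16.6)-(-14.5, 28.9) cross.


Cross products: d1=1322.62, d2=477.49, d3=279.29, d4=1124.42
d1*d2 < 0 and d3*d4 < 0? no

No, they don't intersect


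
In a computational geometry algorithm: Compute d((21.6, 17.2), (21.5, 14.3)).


dx=-0.1, dy=-2.9
d^2 = (-0.1)^2 + (-2.9)^2 = 8.42
d = sqrt(8.42) = 2.9017

2.9017


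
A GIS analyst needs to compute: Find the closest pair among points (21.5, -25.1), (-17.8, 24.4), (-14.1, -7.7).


d(P0,P1) = 63.204, d(P0,P2) = 39.6247, d(P1,P2) = 32.3125
Closest: P1 and P2

Closest pair: (-17.8, 24.4) and (-14.1, -7.7), distance = 32.3125


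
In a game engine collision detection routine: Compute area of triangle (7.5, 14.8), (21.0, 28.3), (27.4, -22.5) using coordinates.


Area = |x_A(y_B-y_C) + x_B(y_C-y_A) + x_C(y_A-y_B)|/2
= |381 + (-783.3) + (-369.9)|/2
= 772.2/2 = 386.1

386.1


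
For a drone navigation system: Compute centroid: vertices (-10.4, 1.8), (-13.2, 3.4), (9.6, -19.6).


Centroid = ((x_A+x_B+x_C)/3, (y_A+y_B+y_C)/3)
= (((-10.4)+(-13.2)+9.6)/3, (1.8+3.4+(-19.6))/3)
= (-4.6667, -4.8)

(-4.6667, -4.8)


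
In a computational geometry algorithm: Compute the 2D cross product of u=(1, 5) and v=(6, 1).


u x v = u_x*v_y - u_y*v_x = 1*1 - 5*6
= 1 - 30 = -29

-29


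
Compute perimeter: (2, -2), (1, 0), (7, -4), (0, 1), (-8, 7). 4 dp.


Sides: (2, -2)->(1, 0): sqrt(5) = 2.236068, (1, 0)->(7, -4): sqrt(52) = 7.211103, (7, -4)->(0, 1): sqrt(74) = 8.602325, (0, 1)->(-8, 7): sqrt(100) = 10, (-8, 7)->(2, -2): sqrt(181) = 13.453624
Sum = 41.50312
Perimeter = 41.5031

41.5031
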